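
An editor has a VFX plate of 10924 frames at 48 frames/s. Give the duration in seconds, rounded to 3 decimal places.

Running time = 10924 × 1/48 = 2731/12 s ≈ 227.583 s.

227.583 seconds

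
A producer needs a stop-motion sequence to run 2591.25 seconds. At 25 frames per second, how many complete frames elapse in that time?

64781 frames

Frames = 2591.25 × 25 = 259125/4 ≈ 64781.2500.
Complete frames: 64781.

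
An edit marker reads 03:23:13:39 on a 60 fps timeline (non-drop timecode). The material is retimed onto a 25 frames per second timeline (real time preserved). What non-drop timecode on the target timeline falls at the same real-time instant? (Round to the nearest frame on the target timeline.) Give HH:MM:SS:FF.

03:23:13:16

Source frame index: (3×3600 + 23×60 + 13) × 60 + 39 = 731619.
Real time: 731619 / (60) = 243873/20 s.
Target frame: (243873/20) × (25) = 1219365/4 ≈ 304841.250 → 304841.
At 25 labels/s: frame 304841 → 03:23:13:16.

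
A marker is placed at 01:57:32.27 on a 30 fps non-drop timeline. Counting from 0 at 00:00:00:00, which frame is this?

211587

Total seconds to the label: (1 × 3600 + 57 × 60 + 32) = 7052.
Frame index = 7052 × 30 + 27 = 211587.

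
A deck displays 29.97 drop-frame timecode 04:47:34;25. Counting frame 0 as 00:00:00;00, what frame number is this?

As if non-drop at 30 labels/s: (4 × 3600 + 47 × 60 + 34) × 30 + 25 = 517645.
Minute boundaries passed: 287; those not divisible by 10: 287 − 28 = 259; dropped labels = 2 × 259 = 518.
Actual frame index = 517645 − 518 = 517127.

517127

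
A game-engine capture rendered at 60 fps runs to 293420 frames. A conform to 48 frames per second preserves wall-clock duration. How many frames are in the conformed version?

Target frames = source frames × (target rate / source rate) = 293420 × (48)/(60) = 293420 × 4/5 = 234736.

234736 frames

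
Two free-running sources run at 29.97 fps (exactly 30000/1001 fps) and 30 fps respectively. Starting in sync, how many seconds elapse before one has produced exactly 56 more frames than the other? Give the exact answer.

28028/15 seconds

The gap grows by |30 − 30000/1001| = 30/1001 frames per second.
Time for a 56-frame gap: 56 ÷ (30/1001) = 28028/15 s.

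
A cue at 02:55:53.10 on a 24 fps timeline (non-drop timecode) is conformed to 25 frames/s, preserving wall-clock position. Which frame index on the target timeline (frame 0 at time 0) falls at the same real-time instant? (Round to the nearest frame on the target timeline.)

Source frame index: (2×3600 + 55×60 + 53) × 24 + 10 = 253282.
Real time: 253282 / (24) = 126641/12 s.
Target frame: (126641/12) × (25) = 3166025/12 ≈ 263835.417 → 263835.

frame 263835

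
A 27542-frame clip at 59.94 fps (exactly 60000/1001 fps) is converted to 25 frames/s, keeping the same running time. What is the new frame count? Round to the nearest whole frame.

11487 frames

Frames at target rate = 27542 × (25) / (60000/1001) = 13784771/1200 ≈ 11487.309.
Nearest whole frame: 11487.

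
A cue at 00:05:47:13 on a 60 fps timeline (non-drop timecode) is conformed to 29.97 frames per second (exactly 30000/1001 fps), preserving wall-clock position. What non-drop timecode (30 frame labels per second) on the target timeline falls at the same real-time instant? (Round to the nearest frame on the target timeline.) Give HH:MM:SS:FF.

Source frame index: (0×3600 + 5×60 + 47) × 60 + 13 = 20833.
Real time: 20833 / (60) = 20833/60 s.
Target frame: (20833/60) × (30000/1001) = 10416500/1001 ≈ 10406.094 → 10406.
At 30 labels/s: frame 10406 → 00:05:46:26.

00:05:46:26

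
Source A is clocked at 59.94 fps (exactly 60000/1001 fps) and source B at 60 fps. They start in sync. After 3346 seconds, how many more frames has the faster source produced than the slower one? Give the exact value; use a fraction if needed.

28680/143 frames

A emits 60000/1001 × 3346 = 28680000/143 frames; B emits 60 × 3346 = 200760.
Difference = 28680/143 frames (≈ 200.5594); B is ahead of A.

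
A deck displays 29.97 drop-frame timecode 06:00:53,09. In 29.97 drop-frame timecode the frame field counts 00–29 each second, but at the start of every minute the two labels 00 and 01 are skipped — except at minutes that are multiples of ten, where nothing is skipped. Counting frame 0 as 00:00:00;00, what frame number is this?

648951

As if non-drop at 30 labels/s: (6 × 3600 + 0 × 60 + 53) × 30 + 9 = 649599.
Minute boundaries passed: 360; those not divisible by 10: 360 − 36 = 324; dropped labels = 2 × 324 = 648.
Actual frame index = 649599 − 648 = 648951.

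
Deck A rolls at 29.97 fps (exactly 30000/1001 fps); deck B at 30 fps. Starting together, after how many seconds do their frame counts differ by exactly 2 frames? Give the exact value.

1001/15 seconds

The gap grows by |30 − 30000/1001| = 30/1001 frames per second.
Time for a 2-frame gap: 2 ÷ (30/1001) = 1001/15 s.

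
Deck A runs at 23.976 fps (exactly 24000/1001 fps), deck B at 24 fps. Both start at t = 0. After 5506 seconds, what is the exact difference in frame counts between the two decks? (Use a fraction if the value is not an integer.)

132144/1001 frames

A emits 24000/1001 × 5506 = 132144000/1001 frames; B emits 24 × 5506 = 132144.
Difference = 132144/1001 frames (≈ 132.0120); B is ahead of A.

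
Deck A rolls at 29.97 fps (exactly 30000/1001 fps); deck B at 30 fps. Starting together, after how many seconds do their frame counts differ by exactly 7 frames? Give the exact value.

7007/30 seconds

The gap grows by |30 − 30000/1001| = 30/1001 frames per second.
Time for a 7-frame gap: 7 ÷ (30/1001) = 7007/30 s.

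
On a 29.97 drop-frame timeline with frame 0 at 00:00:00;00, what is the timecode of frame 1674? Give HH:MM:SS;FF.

00:00:55;24

Ten DF minutes hold 17982 frames, so frame 1674 lies in block 0 (frames 0–17981) with 1674 frames into that block.
The block's first minute is 1800 frames and the rest 1798 each; 1674 frames reaches minute 0, so 0 × 18 + 0 × 2 = 0 labels have been skipped so far.
Adding those back, label number 1674 + 0 = 1674 at 30 labels/s is 55 s + 24 f = 0 h 0 min 55 s frame 24, i.e. 00:00:55;24.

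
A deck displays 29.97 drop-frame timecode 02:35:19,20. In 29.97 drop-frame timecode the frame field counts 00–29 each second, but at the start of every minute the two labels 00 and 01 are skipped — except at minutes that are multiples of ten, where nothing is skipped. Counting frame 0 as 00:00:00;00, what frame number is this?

As if non-drop at 30 labels/s: (2 × 3600 + 35 × 60 + 19) × 30 + 20 = 279590.
Minute boundaries passed: 155; those not divisible by 10: 155 − 15 = 140; dropped labels = 2 × 140 = 280.
Actual frame index = 279590 − 280 = 279310.

279310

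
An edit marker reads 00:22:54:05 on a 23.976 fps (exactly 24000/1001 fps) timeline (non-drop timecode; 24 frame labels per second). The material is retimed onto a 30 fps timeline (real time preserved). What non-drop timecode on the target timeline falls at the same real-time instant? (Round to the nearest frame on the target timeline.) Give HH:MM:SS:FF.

00:22:55:17

Source frame index: (0×3600 + 22×60 + 54) × 24 + 5 = 32981.
Real time: 32981 / (24000/1001) = 33013981/24000 s.
Target frame: (33013981/24000) × (30) = 33013981/800 ≈ 41267.476 → 41267.
At 30 labels/s: frame 41267 → 00:22:55:17.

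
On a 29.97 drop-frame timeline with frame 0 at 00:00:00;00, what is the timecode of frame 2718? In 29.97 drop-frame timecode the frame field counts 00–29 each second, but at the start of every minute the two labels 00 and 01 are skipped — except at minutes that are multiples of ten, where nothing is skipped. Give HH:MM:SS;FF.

Ten DF minutes hold 17982 frames, so frame 2718 lies in block 0 (frames 0–17981) with 2718 frames into that block.
The block's first minute is 1800 frames and the rest 1798 each; 2718 frames reaches minute 1, so 0 × 18 + 1 × 2 = 2 labels have been skipped so far.
Adding those back, label number 2718 + 2 = 2720 at 30 labels/s is 90 s + 20 f = 0 h 1 min 30 s frame 20, i.e. 00:01:30;20.

00:01:30;20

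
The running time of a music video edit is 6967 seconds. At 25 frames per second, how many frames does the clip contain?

174175 frames

Frames = 6967 × 25 = 174175.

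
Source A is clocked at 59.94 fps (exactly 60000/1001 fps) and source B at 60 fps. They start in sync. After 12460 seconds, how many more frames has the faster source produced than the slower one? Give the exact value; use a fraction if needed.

106800/143 frames

A emits 60000/1001 × 12460 = 106800000/143 frames; B emits 60 × 12460 = 747600.
Difference = 106800/143 frames (≈ 746.8531); B is ahead of A.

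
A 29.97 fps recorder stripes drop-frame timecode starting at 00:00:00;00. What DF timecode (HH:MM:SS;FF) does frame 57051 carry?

00:31:43;17

Each 10-minute DF block holds 10 × 60 × 30 − 9 × 2 = 17982 frames. 57051 ÷ 17982 → 3 full blocks, remainder 3105.
Within the partial block the first minute is 1800 frames and each further minute 1798, so 1 further minute boundary passed. Total skipped labels = 18 × 3 + 2 × 1 = 56.
Non-drop label index = 57051 + 56 = 57107; at 30 labels/s that is 00:31:43:17, i.e. DF 00:31:43;17.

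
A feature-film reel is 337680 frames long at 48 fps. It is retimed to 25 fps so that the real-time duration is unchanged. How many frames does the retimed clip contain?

Target frames = source frames × (target rate / source rate) = 337680 × (25)/(48) = 337680 × 25/48 = 175875.

175875 frames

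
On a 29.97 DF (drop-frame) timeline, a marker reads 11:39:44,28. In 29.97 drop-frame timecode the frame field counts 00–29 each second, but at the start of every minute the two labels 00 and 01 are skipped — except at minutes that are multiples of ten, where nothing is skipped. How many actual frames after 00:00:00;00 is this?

1258288

Complete 10-minute blocks: 69, each 17982 frames → 1240758.
Remaining 9 whole minutes in the current block: 1800 + 8 × 1798 = 16184 frames.
Within the current minute: 44 × 30 + 28 − 2 = 1346 (labels ;00/;01 skipped at this minute). Total = 1240758 + 16184 + 1346 = 1258288.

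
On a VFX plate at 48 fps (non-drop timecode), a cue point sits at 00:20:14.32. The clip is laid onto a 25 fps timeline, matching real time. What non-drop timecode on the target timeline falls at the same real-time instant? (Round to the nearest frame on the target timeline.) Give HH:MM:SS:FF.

00:20:14:17

Source frame index: (0×3600 + 20×60 + 14) × 48 + 32 = 58304.
Real time: 58304 / (48) = 3644/3 s.
Target frame: (3644/3) × (25) = 91100/3 ≈ 30366.667 → 30367.
At 25 labels/s: frame 30367 → 00:20:14:17.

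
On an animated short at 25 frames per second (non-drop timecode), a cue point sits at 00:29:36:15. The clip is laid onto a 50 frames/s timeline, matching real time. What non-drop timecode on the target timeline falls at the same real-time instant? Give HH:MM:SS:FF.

Source frame index: (0×3600 + 29×60 + 36) × 25 + 15 = 44415.
Real time: 44415 / (25) = 8883/5 s.
Target frame: (8883/5) × (50) = 88830.
At 50 labels/s: frame 88830 → 00:29:36:30.

00:29:36:30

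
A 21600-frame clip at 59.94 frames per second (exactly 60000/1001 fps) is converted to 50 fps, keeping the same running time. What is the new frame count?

18018 frames

Target frames = source frames × (target rate / source rate) = 21600 × (50)/(60000/1001) = 21600 × 1001/1200 = 18018.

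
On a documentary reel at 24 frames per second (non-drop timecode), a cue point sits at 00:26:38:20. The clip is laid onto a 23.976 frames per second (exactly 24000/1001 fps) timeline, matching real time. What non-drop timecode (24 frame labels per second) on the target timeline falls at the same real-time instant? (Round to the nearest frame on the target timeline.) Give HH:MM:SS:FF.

00:26:37:06

Source frame index: (0×3600 + 26×60 + 38) × 24 + 20 = 38372.
Real time: 38372 / (24) = 9593/6 s.
Target frame: (9593/6) × (24000/1001) = 38372000/1001 ≈ 38333.666 → 38334.
At 24 labels/s: frame 38334 → 00:26:37:06.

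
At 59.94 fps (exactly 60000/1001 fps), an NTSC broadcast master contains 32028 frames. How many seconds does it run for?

534.3338 seconds

Running time = 32028 / (60000/1001) = 534.3338 s.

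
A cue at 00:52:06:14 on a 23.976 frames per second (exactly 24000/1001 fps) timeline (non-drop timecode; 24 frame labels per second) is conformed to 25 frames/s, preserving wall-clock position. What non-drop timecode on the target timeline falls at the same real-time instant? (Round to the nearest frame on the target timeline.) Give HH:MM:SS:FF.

00:52:09:18

Source frame index: (0×3600 + 52×60 + 6) × 24 + 14 = 75038.
Real time: 75038 / (24000/1001) = 37556519/12000 s.
Target frame: (37556519/12000) × (25) = 37556519/480 ≈ 78242.748 → 78243.
At 25 labels/s: frame 78243 → 00:52:09:18.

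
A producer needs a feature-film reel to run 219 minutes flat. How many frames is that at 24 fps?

219 min = 13140 s.
Frames = 13140 × 24 = 315360.

315360 frames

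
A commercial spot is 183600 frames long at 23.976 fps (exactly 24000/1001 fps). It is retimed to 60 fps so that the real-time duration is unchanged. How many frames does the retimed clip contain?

459459 frames

Target frames = source frames × (target rate / source rate) = 183600 × (60)/(24000/1001) = 183600 × 1001/400 = 459459.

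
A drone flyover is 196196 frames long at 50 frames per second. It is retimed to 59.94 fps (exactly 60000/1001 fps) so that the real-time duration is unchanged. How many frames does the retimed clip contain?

Target frames = source frames × (target rate / source rate) = 196196 × (60000/1001)/(50) = 196196 × 1200/1001 = 235200.

235200 frames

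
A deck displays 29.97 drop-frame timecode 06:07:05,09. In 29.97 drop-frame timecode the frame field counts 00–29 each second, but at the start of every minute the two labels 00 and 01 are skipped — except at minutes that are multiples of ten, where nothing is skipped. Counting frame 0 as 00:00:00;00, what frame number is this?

660097

Complete 10-minute blocks: 36, each 17982 frames → 647352.
Remaining 7 whole minutes in the current block: 1800 + 6 × 1798 = 12588 frames.
Within the current minute: 5 × 30 + 9 − 2 = 157 (labels ;00/;01 skipped at this minute). Total = 647352 + 12588 + 157 = 660097.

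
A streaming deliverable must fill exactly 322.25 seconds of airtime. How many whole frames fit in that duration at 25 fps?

Frames = 322.25 × 25 = 32225/4 ≈ 8056.2500.
Complete frames: 8056.

8056 frames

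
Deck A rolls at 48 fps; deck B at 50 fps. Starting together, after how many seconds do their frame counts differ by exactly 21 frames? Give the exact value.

10.5 seconds

The gap grows by |50 − 48| = 2 frames per second.
Time for a 21-frame gap: 21 ÷ (2) = 10.5 s.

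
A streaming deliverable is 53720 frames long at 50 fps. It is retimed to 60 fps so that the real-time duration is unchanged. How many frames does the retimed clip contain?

64464 frames

Target frames = source frames × (target rate / source rate) = 53720 × (60)/(50) = 53720 × 6/5 = 64464.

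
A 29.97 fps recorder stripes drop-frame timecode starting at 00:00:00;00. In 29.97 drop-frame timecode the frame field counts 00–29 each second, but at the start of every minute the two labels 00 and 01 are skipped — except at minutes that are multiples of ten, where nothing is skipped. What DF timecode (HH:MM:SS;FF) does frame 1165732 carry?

Ten DF minutes hold 17982 frames, so frame 1165732 lies in block 64 (frames 1150848–1168829) with 14884 frames into that block.
The block's first minute is 1800 frames and the rest 1798 each; 14884 frames reaches minute 8, so 64 × 18 + 8 × 2 = 1168 labels have been skipped so far.
Adding those back, label number 1165732 + 1168 = 1166900 at 30 labels/s is 38896 s + 20 f = 10 h 48 min 16 s frame 20, i.e. 10:48:16;20.

10:48:16;20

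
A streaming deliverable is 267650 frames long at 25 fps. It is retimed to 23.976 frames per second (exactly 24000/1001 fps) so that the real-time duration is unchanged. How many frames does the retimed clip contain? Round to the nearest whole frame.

Frames at target rate = 267650 × (24000/1001) / (25) = 256944000/1001 ≈ 256687.313.
Nearest whole frame: 256687.

256687 frames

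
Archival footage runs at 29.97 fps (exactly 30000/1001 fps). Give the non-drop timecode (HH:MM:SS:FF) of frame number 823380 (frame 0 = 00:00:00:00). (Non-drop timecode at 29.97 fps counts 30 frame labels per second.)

823380 ÷ 30 = 27446 full seconds, remainder 0 frames.
27446 s = 7 h 37 min 26 s.
Timecode: 07:37:26:00.

07:37:26:00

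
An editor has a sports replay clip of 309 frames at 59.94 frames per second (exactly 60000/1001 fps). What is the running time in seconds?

5.15515 seconds

Running time = 309 / (60000/1001) = 5.15515 s.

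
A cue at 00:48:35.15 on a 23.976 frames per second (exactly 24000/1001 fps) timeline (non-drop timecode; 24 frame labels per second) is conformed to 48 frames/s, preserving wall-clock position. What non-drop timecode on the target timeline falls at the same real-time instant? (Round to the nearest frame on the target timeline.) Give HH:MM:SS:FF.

00:48:38:26

Source frame index: (0×3600 + 48×60 + 35) × 24 + 15 = 69975.
Real time: 69975 / (24000/1001) = 933933/320 s.
Target frame: (933933/320) × (48) = 2801799/20 ≈ 140089.950 → 140090.
At 48 labels/s: frame 140090 → 00:48:38:26.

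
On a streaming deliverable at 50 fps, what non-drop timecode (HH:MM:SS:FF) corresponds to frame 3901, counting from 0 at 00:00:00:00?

00:01:18:01

3901 ÷ 50 = 78 full seconds, remainder 1 frame.
78 s = 0 h 1 min 18 s.
Timecode: 00:01:18:01.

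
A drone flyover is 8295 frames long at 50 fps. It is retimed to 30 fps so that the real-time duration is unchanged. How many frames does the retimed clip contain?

4977 frames

Target frames = source frames × (target rate / source rate) = 8295 × (30)/(50) = 8295 × 3/5 = 4977.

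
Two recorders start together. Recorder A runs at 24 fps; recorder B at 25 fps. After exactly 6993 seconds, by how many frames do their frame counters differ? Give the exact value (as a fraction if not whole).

6993 frames

A emits 24 × 6993 = 167832 frames; B emits 25 × 6993 = 174825.
Difference = 6993 frames; B is ahead of A.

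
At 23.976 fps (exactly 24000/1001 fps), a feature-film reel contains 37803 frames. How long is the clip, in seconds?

1576.700125 seconds

Running time = 37803 / (24000/1001) = 1576.700125 s.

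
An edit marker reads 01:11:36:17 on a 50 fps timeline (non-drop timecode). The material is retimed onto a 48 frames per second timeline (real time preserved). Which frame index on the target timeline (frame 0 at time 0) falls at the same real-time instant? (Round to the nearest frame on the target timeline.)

frame 206224

Source frame index: (1×3600 + 11×60 + 36) × 50 + 17 = 214817.
Real time: 214817 / (50) = 214817/50 s.
Target frame: (214817/50) × (48) = 5155608/25 ≈ 206224.320 → 206224.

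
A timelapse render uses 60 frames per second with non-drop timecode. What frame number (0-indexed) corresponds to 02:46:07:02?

598022

Total seconds to the label: (2 × 3600 + 46 × 60 + 7) = 9967.
Frame index = 9967 × 60 + 2 = 598022.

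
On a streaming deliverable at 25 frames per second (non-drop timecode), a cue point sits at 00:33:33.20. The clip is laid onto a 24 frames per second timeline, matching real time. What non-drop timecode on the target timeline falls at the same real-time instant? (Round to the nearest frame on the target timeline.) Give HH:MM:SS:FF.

00:33:33:19

Source frame index: (0×3600 + 33×60 + 33) × 25 + 20 = 50345.
Real time: 50345 / (25) = 10069/5 s.
Target frame: (10069/5) × (24) = 241656/5 ≈ 48331.200 → 48331.
At 24 labels/s: frame 48331 → 00:33:33:19.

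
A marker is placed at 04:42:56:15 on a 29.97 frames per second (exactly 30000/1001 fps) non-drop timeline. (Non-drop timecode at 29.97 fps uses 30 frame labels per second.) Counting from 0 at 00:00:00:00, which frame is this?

Total seconds to the label: (4 × 3600 + 42 × 60 + 56) = 16976.
Frame index = 16976 × 30 + 15 = 509295.

frame 509295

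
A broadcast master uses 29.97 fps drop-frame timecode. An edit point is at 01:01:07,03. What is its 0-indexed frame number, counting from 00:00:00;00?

As if non-drop at 30 labels/s: (1 × 3600 + 1 × 60 + 7) × 30 + 3 = 110013.
Minute boundaries passed: 61; those not divisible by 10: 61 − 6 = 55; dropped labels = 2 × 55 = 110.
Actual frame index = 110013 − 110 = 109903.

109903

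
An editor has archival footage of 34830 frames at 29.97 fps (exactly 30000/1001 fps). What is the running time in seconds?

Running time = 34830 / (30000/1001) = 1162.161 s.

1162.161 seconds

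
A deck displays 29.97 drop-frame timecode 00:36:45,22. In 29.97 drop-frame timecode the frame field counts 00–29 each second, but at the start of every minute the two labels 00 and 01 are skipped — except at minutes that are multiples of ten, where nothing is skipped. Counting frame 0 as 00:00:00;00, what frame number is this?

Complete 10-minute blocks: 3, each 17982 frames → 53946.
Remaining 6 whole minutes in the current block: 1800 + 5 × 1798 = 10790 frames.
Within the current minute: 45 × 30 + 22 − 2 = 1370 (labels ;00/;01 skipped at this minute). Total = 53946 + 10790 + 1370 = 66106.

66106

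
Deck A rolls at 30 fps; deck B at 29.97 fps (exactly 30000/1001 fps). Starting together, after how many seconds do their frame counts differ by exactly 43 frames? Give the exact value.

43043/30 seconds

The gap grows by |30000/1001 − 30| = 30/1001 frames per second.
Time for a 43-frame gap: 43 ÷ (30/1001) = 43043/30 s.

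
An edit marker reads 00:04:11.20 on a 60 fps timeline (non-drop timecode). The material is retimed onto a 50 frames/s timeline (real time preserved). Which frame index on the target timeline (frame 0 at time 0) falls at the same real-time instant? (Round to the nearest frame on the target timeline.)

frame 12567

Source frame index: (0×3600 + 4×60 + 11) × 60 + 20 = 15080.
Real time: 15080 / (60) = 754/3 s.
Target frame: (754/3) × (50) = 37700/3 ≈ 12566.667 → 12567.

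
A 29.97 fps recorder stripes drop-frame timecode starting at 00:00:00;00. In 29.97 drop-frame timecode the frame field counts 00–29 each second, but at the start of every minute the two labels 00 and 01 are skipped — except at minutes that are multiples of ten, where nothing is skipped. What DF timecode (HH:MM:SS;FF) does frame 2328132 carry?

21:34:42;02

Each 10-minute DF block holds 10 × 60 × 30 − 9 × 2 = 17982 frames. 2328132 ÷ 17982 → 129 full blocks, remainder 8454.
Within the partial block the first minute is 1800 frames and each further minute 1798, so 4 further minute boundaries passed. Total skipped labels = 18 × 129 + 2 × 4 = 2330.
Non-drop label index = 2328132 + 2330 = 2330462; at 30 labels/s that is 21:34:42:02, i.e. DF 21:34:42;02.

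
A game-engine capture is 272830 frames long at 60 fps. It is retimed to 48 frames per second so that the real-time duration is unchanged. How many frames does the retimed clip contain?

Target frames = source frames × (target rate / source rate) = 272830 × (48)/(60) = 272830 × 4/5 = 218264.

218264 frames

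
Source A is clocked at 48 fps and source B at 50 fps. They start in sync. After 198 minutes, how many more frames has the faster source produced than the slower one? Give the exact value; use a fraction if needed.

198 min = 11880 s.
A emits 48 × 11880 = 570240 frames; B emits 50 × 11880 = 594000.
Difference = 23760 frames; B is ahead of A.

23760 frames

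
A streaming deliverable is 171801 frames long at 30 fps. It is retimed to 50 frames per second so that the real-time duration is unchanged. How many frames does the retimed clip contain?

286335 frames

Target frames = source frames × (target rate / source rate) = 171801 × (50)/(30) = 171801 × 5/3 = 286335.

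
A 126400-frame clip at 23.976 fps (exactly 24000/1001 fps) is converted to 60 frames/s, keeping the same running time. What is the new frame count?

Target frames = source frames × (target rate / source rate) = 126400 × (60)/(24000/1001) = 126400 × 1001/400 = 316316.

316316 frames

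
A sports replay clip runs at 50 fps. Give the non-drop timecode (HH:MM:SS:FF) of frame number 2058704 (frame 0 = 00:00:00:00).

11:26:14:04

2058704 ÷ 50 = 41174 full seconds, remainder 4 frames.
41174 s = 11 h 26 min 14 s.
Timecode: 11:26:14:04.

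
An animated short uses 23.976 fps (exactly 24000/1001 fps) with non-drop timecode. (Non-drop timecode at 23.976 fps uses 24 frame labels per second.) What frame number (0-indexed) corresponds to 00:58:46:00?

84624

Total seconds to the label: (0 × 3600 + 58 × 60 + 46) = 3526.
Frame index = 3526 × 24 + 0 = 84624.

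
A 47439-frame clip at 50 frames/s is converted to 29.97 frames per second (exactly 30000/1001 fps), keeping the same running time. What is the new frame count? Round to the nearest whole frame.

28435 frames

Frames at target rate = 47439 × (30000/1001) / (50) = 4066200/143 ≈ 28434.965.
Nearest whole frame: 28435.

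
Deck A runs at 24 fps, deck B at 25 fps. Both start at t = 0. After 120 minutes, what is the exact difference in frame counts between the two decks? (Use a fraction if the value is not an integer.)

120 min = 7200 s.
A emits 24 × 7200 = 172800 frames; B emits 25 × 7200 = 180000.
Difference = 7200 frames; B is ahead of A.

7200 frames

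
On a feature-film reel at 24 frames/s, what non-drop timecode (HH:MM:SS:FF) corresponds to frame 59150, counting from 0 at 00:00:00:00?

00:41:04:14

59150 ÷ 24 = 2464 full seconds, remainder 14 frames.
2464 s = 0 h 41 min 4 s.
Timecode: 00:41:04:14.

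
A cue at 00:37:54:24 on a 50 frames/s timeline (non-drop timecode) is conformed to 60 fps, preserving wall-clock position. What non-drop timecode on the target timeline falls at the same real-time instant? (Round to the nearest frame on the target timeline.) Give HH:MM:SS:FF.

Source frame index: (0×3600 + 37×60 + 54) × 50 + 24 = 113724.
Real time: 113724 / (50) = 56862/25 s.
Target frame: (56862/25) × (60) = 682344/5 ≈ 136468.800 → 136469.
At 60 labels/s: frame 136469 → 00:37:54:29.

00:37:54:29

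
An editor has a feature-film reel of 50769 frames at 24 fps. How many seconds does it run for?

2115.375 seconds

Running time = 50769 / (24) = 2115.375 s.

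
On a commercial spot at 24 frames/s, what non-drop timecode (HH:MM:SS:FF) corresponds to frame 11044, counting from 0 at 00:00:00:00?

00:07:40:04

11044 ÷ 24 = 460 full seconds, remainder 4 frames.
460 s = 0 h 7 min 40 s.
Timecode: 00:07:40:04.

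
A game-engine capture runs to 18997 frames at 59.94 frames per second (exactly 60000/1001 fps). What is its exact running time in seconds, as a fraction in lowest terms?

19015997/60000 seconds

Running time = 18997 ÷ (60000/1001) = 18997 × 1001/60000 = 19015997/60000 s.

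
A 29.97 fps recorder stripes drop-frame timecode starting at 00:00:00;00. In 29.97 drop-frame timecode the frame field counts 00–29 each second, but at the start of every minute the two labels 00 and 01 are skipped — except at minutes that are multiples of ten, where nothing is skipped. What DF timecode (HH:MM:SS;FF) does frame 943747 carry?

Each 10-minute DF block holds 10 × 60 × 30 − 9 × 2 = 17982 frames. 943747 ÷ 17982 → 52 full blocks, remainder 8683.
Within the partial block the first minute is 1800 frames and each further minute 1798, so 4 further minute boundaries passed. Total skipped labels = 18 × 52 + 2 × 4 = 944.
Non-drop label index = 943747 + 944 = 944691; at 30 labels/s that is 08:44:49:21, i.e. DF 08:44:49;21.

08:44:49;21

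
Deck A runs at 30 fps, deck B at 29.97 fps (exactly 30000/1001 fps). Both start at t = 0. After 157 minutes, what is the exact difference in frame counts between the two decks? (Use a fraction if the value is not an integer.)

157 min = 9420 s.
A emits 30 × 9420 = 282600 frames; B emits 30000/1001 × 9420 = 282600000/1001.
Difference = 282600/1001 frames (≈ 282.3177); B is behind A.

282600/1001 frames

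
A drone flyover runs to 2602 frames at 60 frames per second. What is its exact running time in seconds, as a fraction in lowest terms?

1301/30 seconds

Running time = 2602 ÷ (60) = 2602 × 1/60 = 1301/30 s.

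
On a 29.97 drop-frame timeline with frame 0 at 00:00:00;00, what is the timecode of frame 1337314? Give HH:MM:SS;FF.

12:23:41;22

Ten DF minutes hold 17982 frames, so frame 1337314 lies in block 74 (frames 1330668–1348649) with 6646 frames into that block.
The block's first minute is 1800 frames and the rest 1798 each; 6646 frames reaches minute 3, so 74 × 18 + 3 × 2 = 1338 labels have been skipped so far.
Adding those back, label number 1337314 + 1338 = 1338652 at 30 labels/s is 44621 s + 22 f = 12 h 23 min 41 s frame 22, i.e. 12:23:41;22.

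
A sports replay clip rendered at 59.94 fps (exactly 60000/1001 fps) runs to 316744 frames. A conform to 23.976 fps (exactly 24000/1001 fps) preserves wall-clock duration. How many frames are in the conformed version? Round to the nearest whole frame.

126698 frames

Frames at target rate = 316744 × (24000/1001) / (60000/1001) = 633488/5 ≈ 126697.600.
Nearest whole frame: 126698.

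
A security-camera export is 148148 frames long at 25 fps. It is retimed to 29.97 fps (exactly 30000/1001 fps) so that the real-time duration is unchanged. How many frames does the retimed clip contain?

177600 frames

Target frames = source frames × (target rate / source rate) = 148148 × (30000/1001)/(25) = 148148 × 1200/1001 = 177600.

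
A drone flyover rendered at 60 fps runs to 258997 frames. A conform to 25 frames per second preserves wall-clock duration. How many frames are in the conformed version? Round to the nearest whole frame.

107915 frames

Frames at target rate = 258997 × (25) / (60) = 1294985/12 ≈ 107915.417.
Nearest whole frame: 107915.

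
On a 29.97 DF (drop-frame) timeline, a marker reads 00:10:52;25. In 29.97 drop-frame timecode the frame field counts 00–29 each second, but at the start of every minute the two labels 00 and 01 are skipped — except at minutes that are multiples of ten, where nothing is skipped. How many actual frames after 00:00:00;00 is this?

19567

As if non-drop at 30 labels/s: (0 × 3600 + 10 × 60 + 52) × 30 + 25 = 19585.
Minute boundaries passed: 10; those not divisible by 10: 10 − 1 = 9; dropped labels = 2 × 9 = 18.
Actual frame index = 19585 − 18 = 19567.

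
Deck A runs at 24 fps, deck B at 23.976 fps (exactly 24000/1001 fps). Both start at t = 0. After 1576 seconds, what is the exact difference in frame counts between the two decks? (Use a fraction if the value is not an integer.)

A emits 24 × 1576 = 37824 frames; B emits 24000/1001 × 1576 = 37824000/1001.
Difference = 37824/1001 frames (≈ 37.7862); B is behind A.

37824/1001 frames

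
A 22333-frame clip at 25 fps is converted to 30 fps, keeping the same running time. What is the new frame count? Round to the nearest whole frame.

Frames at target rate = 22333 × (30) / (25) = 133998/5 ≈ 26799.600.
Nearest whole frame: 26800.

26800 frames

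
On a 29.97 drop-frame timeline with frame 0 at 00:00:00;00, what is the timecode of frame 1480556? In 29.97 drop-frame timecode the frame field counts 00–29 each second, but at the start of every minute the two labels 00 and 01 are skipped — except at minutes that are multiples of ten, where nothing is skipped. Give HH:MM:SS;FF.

Ten DF minutes hold 17982 frames, so frame 1480556 lies in block 82 (frames 1474524–1492505) with 6032 frames into that block.
The block's first minute is 1800 frames and the rest 1798 each; 6032 frames reaches minute 3, so 82 × 18 + 3 × 2 = 1482 labels have been skipped so far.
Adding those back, label number 1480556 + 1482 = 1482038 at 30 labels/s is 49401 s + 8 f = 13 h 43 min 21 s frame 8, i.e. 13:43:21;08.

13:43:21;08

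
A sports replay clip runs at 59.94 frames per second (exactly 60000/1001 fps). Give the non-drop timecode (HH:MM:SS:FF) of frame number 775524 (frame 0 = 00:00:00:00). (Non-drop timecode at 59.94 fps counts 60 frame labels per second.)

775524 ÷ 60 = 12925 full seconds, remainder 24 frames.
12925 s = 3 h 35 min 25 s.
Timecode: 03:35:25:24.

03:35:25:24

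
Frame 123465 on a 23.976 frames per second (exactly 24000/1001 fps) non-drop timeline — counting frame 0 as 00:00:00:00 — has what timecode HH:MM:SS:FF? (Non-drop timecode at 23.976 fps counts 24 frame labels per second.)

123465 ÷ 24 = 5144 full seconds, remainder 9 frames.
5144 s = 1 h 25 min 44 s.
Timecode: 01:25:44:09.

01:25:44:09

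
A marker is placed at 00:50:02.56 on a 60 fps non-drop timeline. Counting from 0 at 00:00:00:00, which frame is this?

180176

Total seconds to the label: (0 × 3600 + 50 × 60 + 2) = 3002.
Frame index = 3002 × 60 + 56 = 180176.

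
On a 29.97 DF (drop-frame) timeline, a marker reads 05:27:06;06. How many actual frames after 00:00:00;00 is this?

588196

Complete 10-minute blocks: 32, each 17982 frames → 575424.
Remaining 7 whole minutes in the current block: 1800 + 6 × 1798 = 12588 frames.
Within the current minute: 6 × 30 + 6 − 2 = 184 (labels ;00/;01 skipped at this minute). Total = 575424 + 12588 + 184 = 588196.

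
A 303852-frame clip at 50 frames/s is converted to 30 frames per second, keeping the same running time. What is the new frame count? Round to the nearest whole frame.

Frames at target rate = 303852 × (30) / (50) = 911556/5 ≈ 182311.200.
Nearest whole frame: 182311.

182311 frames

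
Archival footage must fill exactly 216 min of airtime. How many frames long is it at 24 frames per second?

216 min = 12960 s.
Frames = 12960 × 24 = 311040.

311040 frames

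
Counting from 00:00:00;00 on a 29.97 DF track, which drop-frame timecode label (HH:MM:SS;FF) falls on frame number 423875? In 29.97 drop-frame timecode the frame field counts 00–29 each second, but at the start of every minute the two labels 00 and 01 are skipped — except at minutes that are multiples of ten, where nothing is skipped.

03:55:43;09

Each 10-minute DF block holds 10 × 60 × 30 − 9 × 2 = 17982 frames. 423875 ÷ 17982 → 23 full blocks, remainder 10289.
Within the partial block the first minute is 1800 frames and each further minute 1798, so 5 further minute boundaries passed. Total skipped labels = 18 × 23 + 2 × 5 = 424.
Non-drop label index = 423875 + 424 = 424299; at 30 labels/s that is 03:55:43:09, i.e. DF 03:55:43;09.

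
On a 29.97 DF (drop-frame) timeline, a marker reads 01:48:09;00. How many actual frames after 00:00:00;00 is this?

Complete 10-minute blocks: 10, each 17982 frames → 179820.
Remaining 8 whole minutes in the current block: 1800 + 7 × 1798 = 14386 frames.
Within the current minute: 9 × 30 + 0 − 2 = 268 (labels ;00/;01 skipped at this minute). Total = 179820 + 14386 + 268 = 194474.

194474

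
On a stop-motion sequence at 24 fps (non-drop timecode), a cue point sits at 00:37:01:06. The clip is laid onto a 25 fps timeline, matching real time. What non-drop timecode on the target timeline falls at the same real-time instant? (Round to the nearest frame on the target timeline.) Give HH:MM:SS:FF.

Source frame index: (0×3600 + 37×60 + 1) × 24 + 6 = 53310.
Real time: 53310 / (24) = 8885/4 s.
Target frame: (8885/4) × (25) = 222125/4 ≈ 55531.250 → 55531.
At 25 labels/s: frame 55531 → 00:37:01:06.

00:37:01:06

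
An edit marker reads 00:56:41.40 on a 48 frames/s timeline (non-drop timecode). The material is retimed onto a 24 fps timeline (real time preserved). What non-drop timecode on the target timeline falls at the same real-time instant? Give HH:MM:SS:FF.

00:56:41:20

Source frame index: (0×3600 + 56×60 + 41) × 48 + 40 = 163288.
Real time: 163288 / (48) = 20411/6 s.
Target frame: (20411/6) × (24) = 81644.
At 24 labels/s: frame 81644 → 00:56:41:20.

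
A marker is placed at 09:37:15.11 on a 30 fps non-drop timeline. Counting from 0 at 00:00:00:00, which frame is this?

frame 1039061

Total seconds to the label: (9 × 3600 + 37 × 60 + 15) = 34635.
Frame index = 34635 × 30 + 11 = 1039061.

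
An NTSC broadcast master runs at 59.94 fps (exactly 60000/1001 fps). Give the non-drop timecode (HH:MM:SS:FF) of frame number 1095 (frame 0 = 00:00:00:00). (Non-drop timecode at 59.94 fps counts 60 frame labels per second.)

1095 ÷ 60 = 18 full seconds, remainder 15 frames.
18 s = 0 h 0 min 18 s.
Timecode: 00:00:18:15.

00:00:18:15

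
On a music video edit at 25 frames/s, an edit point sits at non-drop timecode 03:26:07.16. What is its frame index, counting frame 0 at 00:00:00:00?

309191

Total seconds to the label: (3 × 3600 + 26 × 60 + 7) = 12367.
Frame index = 12367 × 25 + 16 = 309191.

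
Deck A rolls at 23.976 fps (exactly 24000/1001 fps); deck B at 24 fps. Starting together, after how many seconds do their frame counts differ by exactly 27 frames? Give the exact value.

1126.125 seconds

The gap grows by |24 − 24000/1001| = 24/1001 frames per second.
Time for a 27-frame gap: 27 ÷ (24/1001) = 1126.125 s.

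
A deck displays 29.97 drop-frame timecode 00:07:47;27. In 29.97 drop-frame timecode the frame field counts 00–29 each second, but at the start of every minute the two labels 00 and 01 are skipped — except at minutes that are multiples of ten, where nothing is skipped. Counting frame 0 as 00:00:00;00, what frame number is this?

14023

As if non-drop at 30 labels/s: (0 × 3600 + 7 × 60 + 47) × 30 + 27 = 14037.
Minute boundaries passed: 7; those not divisible by 10: 7 − 0 = 7; dropped labels = 2 × 7 = 14.
Actual frame index = 14037 − 14 = 14023.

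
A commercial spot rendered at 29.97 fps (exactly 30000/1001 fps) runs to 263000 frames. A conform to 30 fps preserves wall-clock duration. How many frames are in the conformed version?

Target frames = source frames × (target rate / source rate) = 263000 × (30)/(30000/1001) = 263000 × 1001/1000 = 263263.

263263 frames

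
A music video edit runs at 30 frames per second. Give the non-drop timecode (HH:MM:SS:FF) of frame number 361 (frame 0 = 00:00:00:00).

00:00:12:01

361 ÷ 30 = 12 full seconds, remainder 1 frame.
12 s = 0 h 0 min 12 s.
Timecode: 00:00:12:01.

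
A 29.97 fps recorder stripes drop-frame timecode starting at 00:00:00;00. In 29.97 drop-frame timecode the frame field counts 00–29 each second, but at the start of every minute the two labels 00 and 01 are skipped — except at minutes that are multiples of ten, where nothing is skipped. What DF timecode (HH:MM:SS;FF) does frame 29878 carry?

Each 10-minute DF block holds 10 × 60 × 30 − 9 × 2 = 17982 frames. 29878 ÷ 17982 → 1 full block, remainder 11896.
Within the partial block the first minute is 1800 frames and each further minute 1798, so 6 further minute boundaries passed. Total skipped labels = 18 × 1 + 2 × 6 = 30.
Non-drop label index = 29878 + 30 = 29908; at 30 labels/s that is 00:16:36:28, i.e. DF 00:16:36;28.

00:16:36;28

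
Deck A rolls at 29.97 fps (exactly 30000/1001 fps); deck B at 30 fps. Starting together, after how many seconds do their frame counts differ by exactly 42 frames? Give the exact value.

1401.4 seconds

The gap grows by |30 − 30000/1001| = 30/1001 frames per second.
Time for a 42-frame gap: 42 ÷ (30/1001) = 1401.4 s.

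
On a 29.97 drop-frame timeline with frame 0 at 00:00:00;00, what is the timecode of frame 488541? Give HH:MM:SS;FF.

Each 10-minute DF block holds 10 × 60 × 30 − 9 × 2 = 17982 frames. 488541 ÷ 17982 → 27 full blocks, remainder 3027.
Within the partial block the first minute is 1800 frames and each further minute 1798, so 1 further minute boundary passed. Total skipped labels = 18 × 27 + 2 × 1 = 488.
Non-drop label index = 488541 + 488 = 489029; at 30 labels/s that is 04:31:40:29, i.e. DF 04:31:40;29.

04:31:40;29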